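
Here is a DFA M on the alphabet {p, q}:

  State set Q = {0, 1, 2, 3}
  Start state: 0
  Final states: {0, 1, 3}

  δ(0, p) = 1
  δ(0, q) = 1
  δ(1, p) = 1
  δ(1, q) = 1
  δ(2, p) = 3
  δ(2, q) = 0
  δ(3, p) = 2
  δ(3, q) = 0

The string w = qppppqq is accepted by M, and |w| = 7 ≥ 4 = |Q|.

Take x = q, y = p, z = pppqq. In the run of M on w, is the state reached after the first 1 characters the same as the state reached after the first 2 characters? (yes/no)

yes

Run of M on the first 2 characters of w = q p:
  step 0: 0  (start)
  step 1: 1  (read q: 0→1)
  step 2: 1  (read p: 1→1)

After x (step 1): 1. After xy (step 2): 1.
They match, so y = p drives M around a cycle from 1 back to itself; pumping y any number of times keeps M in 1 before reading z, and xyⁱz ∈ L(M) for every i ≥ 0.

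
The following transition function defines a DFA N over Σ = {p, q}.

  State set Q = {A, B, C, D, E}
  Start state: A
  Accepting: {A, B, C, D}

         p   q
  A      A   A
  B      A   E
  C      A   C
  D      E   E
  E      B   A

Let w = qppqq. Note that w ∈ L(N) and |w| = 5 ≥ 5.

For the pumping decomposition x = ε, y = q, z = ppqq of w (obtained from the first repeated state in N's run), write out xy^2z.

xy^2z = ε·q·q·ppqq = qqppqq.
Reading y = q takes N from A back to A, so after x·y·y the machine is still in A, and z then leads to the accepting state A. Hence qqppqq ∈ L(N).

qqppqq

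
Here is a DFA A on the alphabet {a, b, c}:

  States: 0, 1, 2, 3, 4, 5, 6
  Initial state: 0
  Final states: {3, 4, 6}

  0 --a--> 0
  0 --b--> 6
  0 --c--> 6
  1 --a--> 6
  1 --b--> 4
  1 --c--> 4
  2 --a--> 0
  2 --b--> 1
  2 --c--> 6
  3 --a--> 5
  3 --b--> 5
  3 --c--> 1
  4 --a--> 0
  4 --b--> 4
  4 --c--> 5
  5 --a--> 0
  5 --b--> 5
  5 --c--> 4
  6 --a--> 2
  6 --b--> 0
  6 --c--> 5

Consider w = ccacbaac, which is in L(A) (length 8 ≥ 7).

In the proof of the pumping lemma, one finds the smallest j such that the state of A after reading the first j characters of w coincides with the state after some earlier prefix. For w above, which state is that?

Run of A on w = c c a c b a a c:
  step 0: 0  (start)
  step 1: 6  (read c: 0→6)
  step 2: 5  (read c: 6→5)
  step 3: 0  (read a: 5→0)   ← first repeat (0 seen earlier)
  step 4: 6  (read c: 0→6)
  step 5: 0  (read b: 6→0)
  step 6: 0  (read a: 0→0)
  step 7: 0  (read a: 0→0)
  step 8: 6  (read c: 0→6)

The earliest repeat is at step j = 3: A is in 0, which it already visited at step i = 0.

0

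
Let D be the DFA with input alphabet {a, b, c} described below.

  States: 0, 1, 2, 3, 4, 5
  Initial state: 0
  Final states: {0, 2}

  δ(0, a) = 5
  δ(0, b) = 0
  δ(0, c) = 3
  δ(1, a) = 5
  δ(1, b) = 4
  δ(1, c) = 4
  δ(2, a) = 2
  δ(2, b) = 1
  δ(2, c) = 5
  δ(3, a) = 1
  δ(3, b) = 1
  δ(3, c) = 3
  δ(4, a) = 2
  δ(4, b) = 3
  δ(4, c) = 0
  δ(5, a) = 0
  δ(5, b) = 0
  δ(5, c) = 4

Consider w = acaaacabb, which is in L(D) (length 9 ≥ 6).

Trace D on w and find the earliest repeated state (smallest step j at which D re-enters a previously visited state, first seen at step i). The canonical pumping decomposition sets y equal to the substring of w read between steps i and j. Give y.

a

State sequence: 0 -a-> 5 -c-> 4 -a-> 2 -a-> 2 -a-> 2 -c-> 5 -a-> 0 -b-> 0 -b-> 0
First repeat at step 4: 2 was already visited.

So i = 3, j = 4, giving x = w[0:3] = aca, y = w[3:4] = a, z = w[4:9] = acabb.
Check: |xy| = 4 ≤ 6 and |y| = 1 ≥ 1. Reading y takes D from 2 back to 2, so every xyⁱz is accepted.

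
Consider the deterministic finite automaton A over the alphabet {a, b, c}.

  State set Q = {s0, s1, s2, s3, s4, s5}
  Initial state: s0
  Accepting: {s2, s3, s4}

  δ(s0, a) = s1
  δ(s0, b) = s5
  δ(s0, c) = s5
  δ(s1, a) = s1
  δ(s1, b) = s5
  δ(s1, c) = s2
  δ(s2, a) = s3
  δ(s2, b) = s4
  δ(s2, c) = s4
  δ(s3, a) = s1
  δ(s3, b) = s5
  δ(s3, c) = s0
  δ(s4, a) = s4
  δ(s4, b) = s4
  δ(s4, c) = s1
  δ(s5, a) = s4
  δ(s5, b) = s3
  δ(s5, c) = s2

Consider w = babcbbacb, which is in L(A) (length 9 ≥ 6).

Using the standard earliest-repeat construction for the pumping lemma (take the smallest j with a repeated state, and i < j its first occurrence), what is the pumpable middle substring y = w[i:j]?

State sequence: s0 -b-> s5 -a-> s4 -b-> s4 -c-> s1 -b-> s5 -b-> s3 -a-> s1 -c-> s2 -b-> s4
First repeat at step 3: s4 was already visited.

So i = 2, j = 3, giving x = w[0:2] = ba, y = w[2:3] = b, z = w[3:9] = cbbacb.
Check: |xy| = 3 ≤ 6 and |y| = 1 ≥ 1. Reading y takes A from s4 back to s4, so every xyⁱz is accepted.
Pumping length from the standard proof: p = 6 (the number of states). The repeated state found above gives |xy| = j ≤ 6 and |y| = j − i ≥ 1.

b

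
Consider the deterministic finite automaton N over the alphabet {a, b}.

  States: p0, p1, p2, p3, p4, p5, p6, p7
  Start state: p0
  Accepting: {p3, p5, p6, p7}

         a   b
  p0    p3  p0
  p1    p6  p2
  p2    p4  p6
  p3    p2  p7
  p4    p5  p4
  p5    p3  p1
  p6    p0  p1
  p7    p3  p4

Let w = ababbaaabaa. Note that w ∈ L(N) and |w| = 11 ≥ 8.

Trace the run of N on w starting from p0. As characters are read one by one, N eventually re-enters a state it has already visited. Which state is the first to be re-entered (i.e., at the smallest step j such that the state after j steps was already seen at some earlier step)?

Run of N on w = a b a b b a a a b a a:
  step 0: p0  (start)
  step 1: p3  (read a: p0→p3)
  step 2: p7  (read b: p3→p7)
  step 3: p3  (read a: p7→p3)   ← first repeat (p3 seen earlier)
  step 4: p7  (read b: p3→p7)
  step 5: p4  (read b: p7→p4)
  step 6: p5  (read a: p4→p5)
  step 7: p3  (read a: p5→p3)
  step 8: p2  (read a: p3→p2)
  step 9: p6  (read b: p2→p6)
  step 10: p0  (read a: p6→p0)
  step 11: p3  (read a: p0→p3)

The earliest repeat is at step j = 3: N is in p3, which it already visited at step i = 1.
The DFA has 8 states, so the proof of the pumping lemma guarantees a repeated state among the first 8+1 visited; the segment between the two visits is the pumpable y.

p3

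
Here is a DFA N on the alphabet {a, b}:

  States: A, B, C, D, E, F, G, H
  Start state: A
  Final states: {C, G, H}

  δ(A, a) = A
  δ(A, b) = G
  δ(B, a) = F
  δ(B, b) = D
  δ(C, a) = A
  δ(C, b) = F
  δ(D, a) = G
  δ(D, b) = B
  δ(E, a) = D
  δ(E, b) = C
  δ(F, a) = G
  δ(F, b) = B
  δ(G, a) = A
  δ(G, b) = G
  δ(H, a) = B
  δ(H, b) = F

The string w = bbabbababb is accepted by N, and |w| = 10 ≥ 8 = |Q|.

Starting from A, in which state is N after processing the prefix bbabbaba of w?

A

Run of N on the first 8 characters of w = b b a b b a b a:
  step 0: A  (start)
  step 1: G  (read b: A→G)
  step 2: G  (read b: G→G)
  step 3: A  (read a: G→A)
  step 4: G  (read b: A→G)
  step 5: G  (read b: G→G)
  step 6: A  (read a: G→A)
  step 7: G  (read b: A→G)
  step 8: A  (read a: G→A)

After reading 8 characters, N is in state A.
(This kind of state-tracing is the core of the pumping-lemma construction: with 8 states, pigeonhole forces a repeat within the first 8 steps.)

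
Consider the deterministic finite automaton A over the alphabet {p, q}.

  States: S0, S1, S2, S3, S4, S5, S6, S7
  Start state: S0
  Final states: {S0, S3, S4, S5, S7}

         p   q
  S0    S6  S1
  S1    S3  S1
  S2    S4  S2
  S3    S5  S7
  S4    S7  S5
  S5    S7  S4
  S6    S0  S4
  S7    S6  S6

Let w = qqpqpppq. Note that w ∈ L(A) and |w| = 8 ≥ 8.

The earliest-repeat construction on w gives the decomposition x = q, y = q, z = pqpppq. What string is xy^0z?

xy⁰z = xz = q·pqpppq = qpqpppq.
Reading y = q takes A from S1 back to S1, so after x the machine is still in S1, and z then leads to the accepting state S4. Hence qpqpppq ∈ L(A).

qpqpppq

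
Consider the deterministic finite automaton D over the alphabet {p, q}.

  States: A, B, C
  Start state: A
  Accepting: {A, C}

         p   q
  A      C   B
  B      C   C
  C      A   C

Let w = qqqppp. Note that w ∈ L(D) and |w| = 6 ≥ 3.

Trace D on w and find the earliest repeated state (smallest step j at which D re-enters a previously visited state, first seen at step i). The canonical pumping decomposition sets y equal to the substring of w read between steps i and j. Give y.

q

State sequence: A -q-> B -q-> C -q-> C -p-> A -p-> C -p-> A
First repeat at step 3: C was already visited.

So i = 2, j = 3, giving x = w[0:2] = qq, y = w[2:3] = q, z = w[3:6] = ppp.
Check: |xy| = 3 ≤ 3 and |y| = 1 ≥ 1. Reading y takes D from C back to C, so every xyⁱz is accepted.
The DFA has 3 states, so the proof of the pumping lemma guarantees a repeated state among the first 3+1 visited; the segment between the two visits is the pumpable y.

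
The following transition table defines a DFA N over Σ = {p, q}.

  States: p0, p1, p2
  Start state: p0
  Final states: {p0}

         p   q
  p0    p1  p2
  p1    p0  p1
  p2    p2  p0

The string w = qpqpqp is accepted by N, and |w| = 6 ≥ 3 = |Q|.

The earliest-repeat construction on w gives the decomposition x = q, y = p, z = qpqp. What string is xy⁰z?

xy⁰z = xz = q·qpqp = qqpqp.
Reading y = p takes N from p2 back to p2, so after x the machine is still in p2, and z then leads to the accepting state p0. Hence qqpqp ∈ L(N).

qqpqp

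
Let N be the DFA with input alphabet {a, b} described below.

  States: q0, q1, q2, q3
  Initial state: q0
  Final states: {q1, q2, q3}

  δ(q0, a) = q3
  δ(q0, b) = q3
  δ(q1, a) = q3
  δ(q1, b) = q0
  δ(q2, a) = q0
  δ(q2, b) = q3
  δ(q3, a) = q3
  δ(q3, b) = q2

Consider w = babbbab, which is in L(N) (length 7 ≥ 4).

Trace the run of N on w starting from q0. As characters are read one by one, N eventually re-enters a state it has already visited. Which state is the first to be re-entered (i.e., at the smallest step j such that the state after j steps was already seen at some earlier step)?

Run of N on w = b a b b b a b:
  step 0: q0  (start)
  step 1: q3  (read b: q0→q3)
  step 2: q3  (read a: q3→q3)   ← first repeat (q3 seen earlier)
  step 3: q2  (read b: q3→q2)
  step 4: q3  (read b: q2→q3)
  step 5: q2  (read b: q3→q2)
  step 6: q0  (read a: q2→q0)
  step 7: q3  (read b: q0→q3)

The earliest repeat is at step j = 2: N is in q3, which it already visited at step i = 1.
Since N has 4 states, any run of length ≥ 4 visits 4+1 states, so by pigeonhole some state repeats within the first 4 steps — that repeat gives the pumpable loop.

q3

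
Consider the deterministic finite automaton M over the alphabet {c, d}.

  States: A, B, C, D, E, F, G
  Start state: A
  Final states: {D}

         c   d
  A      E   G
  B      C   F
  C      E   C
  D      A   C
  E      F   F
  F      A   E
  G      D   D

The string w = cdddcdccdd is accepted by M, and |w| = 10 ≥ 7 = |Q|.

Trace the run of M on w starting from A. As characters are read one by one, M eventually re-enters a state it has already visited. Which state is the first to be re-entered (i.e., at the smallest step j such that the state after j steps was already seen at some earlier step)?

State sequence: A -c-> E -d-> F -d-> E -d-> F -c-> A -d-> G -c-> D -c-> A -d-> G -d-> D
First repeat at step 3: E was already visited.

The earliest repeat is at step j = 3: M is in E, which it already visited at step i = 1.
The DFA has 7 states, so the proof of the pumping lemma guarantees a repeated state among the first 7+1 visited; the segment between the two visits is the pumpable y.

E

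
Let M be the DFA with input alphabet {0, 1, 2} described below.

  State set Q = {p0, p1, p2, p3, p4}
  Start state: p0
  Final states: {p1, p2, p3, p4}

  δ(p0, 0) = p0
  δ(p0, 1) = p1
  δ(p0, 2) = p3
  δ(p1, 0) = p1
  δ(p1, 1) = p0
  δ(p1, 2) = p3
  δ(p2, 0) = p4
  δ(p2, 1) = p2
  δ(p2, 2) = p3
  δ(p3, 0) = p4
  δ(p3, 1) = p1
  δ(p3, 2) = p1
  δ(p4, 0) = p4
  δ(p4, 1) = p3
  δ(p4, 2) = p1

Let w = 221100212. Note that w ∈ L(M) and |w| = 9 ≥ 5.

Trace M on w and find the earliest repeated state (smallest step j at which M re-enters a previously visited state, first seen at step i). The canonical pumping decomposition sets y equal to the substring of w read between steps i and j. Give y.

221

State sequence: p0 -2-> p3 -2-> p1 -1-> p0 -1-> p1 -0-> p1 -0-> p1 -2-> p3 -1-> p1 -2-> p3
First repeat at step 3: p0 was already visited.

So i = 0, j = 3, giving x = w[0:0] = ε, y = w[0:3] = 221, z = w[3:9] = 100212.
Check: |xy| = 3 ≤ 5 and |y| = 3 ≥ 1. Reading y takes M from p0 back to p0, so every xyⁱz is accepted.
With |Q| = 5, pigeonhole forces a state repeat no later than step 5; the substring read between the first and second visits to that state can be pumped.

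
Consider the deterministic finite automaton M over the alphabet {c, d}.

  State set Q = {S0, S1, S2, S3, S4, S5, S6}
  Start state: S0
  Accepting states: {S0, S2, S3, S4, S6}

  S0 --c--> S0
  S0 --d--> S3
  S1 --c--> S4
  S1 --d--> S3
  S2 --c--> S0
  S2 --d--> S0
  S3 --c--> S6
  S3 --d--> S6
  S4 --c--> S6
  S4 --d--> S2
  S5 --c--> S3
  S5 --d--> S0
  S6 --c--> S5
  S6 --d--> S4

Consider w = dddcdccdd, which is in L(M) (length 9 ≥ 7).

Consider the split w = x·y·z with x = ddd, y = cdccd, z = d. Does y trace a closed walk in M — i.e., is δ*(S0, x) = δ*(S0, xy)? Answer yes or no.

Run of M on the first 8 characters of w = d d d c d c c d:
  step 0: S0  (start)
  step 1: S3  (read d: S0→S3)
  step 2: S6  (read d: S3→S6)
  step 3: S4  (read d: S6→S4)
  step 4: S6  (read c: S4→S6)
  step 5: S4  (read d: S6→S4)
  step 6: S6  (read c: S4→S6)
  step 7: S5  (read c: S6→S5)
  step 8: S0  (read d: S5→S0)

After x (step 3): S4. After xy (step 8): S0.
They differ (S4 ≠ S0), so y is not a cycle from the state after x; this split is not the one the pumping-lemma construction produces, and pumping y need not keep the string in L(M).

no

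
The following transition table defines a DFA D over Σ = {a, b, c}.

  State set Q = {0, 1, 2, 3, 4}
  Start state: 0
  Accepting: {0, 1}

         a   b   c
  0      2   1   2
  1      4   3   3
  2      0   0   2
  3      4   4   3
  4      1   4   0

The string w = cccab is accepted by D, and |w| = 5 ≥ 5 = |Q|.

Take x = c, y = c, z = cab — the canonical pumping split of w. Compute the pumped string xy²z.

ccccab

xy^2z = c·c·c·cab = ccccab.
Reading y = c takes D from 2 back to 2, so after x·y·y the machine is still in 2, and z then leads to the accepting state 1. Hence ccccab ∈ L(D).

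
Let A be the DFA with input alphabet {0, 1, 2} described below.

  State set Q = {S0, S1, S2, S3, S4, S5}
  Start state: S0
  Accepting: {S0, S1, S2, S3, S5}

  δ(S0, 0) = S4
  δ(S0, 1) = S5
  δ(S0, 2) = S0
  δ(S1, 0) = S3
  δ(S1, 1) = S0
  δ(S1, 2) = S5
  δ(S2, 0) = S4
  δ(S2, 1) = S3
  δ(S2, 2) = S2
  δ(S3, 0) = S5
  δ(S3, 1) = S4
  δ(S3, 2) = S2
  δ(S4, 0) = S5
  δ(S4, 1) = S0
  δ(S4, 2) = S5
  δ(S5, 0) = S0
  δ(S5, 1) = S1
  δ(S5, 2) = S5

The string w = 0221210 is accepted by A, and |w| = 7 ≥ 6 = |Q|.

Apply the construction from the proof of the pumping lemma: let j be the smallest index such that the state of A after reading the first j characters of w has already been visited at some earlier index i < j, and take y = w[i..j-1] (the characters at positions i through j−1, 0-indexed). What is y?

State sequence: S0 -0-> S4 -2-> S5 -2-> S5 -1-> S1 -2-> S5 -1-> S1 -0-> S3
First repeat at step 3: S5 was already visited.

So i = 2, j = 3, giving x = w[0:2] = 02, y = w[2:3] = 2, z = w[3:7] = 1210.
Check: |xy| = 3 ≤ 6 and |y| = 1 ≥ 1. Reading y takes A from S5 back to S5, so every xyⁱz is accepted.
Since A has 6 states, any run of length ≥ 6 visits 6+1 states, so by pigeonhole some state repeats within the first 6 steps — that repeat gives the pumpable loop.

2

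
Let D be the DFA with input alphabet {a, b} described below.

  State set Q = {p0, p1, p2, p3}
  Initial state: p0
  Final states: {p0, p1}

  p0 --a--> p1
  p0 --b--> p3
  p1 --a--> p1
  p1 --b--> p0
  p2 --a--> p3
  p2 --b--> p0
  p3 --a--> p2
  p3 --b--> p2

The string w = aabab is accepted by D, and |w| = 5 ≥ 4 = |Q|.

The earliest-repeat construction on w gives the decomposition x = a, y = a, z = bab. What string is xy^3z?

aaaabab

xy^3z = a·a·a·a·bab = aaaabab.
Reading y = a takes D from p1 back to p1, so after x·y·y·y the machine is still in p1, and z then leads to the accepting state p0. Hence aaaabab ∈ L(D).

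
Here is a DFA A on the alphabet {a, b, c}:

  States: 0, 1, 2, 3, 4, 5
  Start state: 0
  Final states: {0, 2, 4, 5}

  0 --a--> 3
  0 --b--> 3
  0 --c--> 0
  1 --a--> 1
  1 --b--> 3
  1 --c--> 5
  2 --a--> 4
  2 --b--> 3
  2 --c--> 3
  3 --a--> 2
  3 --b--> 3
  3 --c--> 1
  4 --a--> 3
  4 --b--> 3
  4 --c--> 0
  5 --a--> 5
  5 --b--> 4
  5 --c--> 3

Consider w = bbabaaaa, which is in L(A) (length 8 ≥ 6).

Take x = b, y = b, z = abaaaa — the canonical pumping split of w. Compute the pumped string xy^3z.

xy^3z = b·b·b·b·abaaaa = bbbbabaaaa.
Reading y = b takes A from 3 back to 3, so after x·y·y·y the machine is still in 3, and z then leads to the accepting state 2. Hence bbbbabaaaa ∈ L(A).

bbbbabaaaa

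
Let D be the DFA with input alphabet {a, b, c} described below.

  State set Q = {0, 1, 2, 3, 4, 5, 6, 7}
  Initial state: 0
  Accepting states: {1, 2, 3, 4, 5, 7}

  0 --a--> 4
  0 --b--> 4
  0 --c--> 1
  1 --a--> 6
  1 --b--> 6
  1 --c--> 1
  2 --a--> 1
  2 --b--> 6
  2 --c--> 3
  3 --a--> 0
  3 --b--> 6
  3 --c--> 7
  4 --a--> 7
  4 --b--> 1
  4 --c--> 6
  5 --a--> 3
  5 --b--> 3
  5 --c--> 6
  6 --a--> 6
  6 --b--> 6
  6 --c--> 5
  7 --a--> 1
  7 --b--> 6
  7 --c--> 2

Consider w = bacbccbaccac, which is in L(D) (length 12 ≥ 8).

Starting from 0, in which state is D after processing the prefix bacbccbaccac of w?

5

State sequence: 0 -b-> 4 -a-> 7 -c-> 2 -b-> 6 -c-> 5 -c-> 6 -b-> 6 -a-> 6 -c-> 5 -c-> 6 -a-> 6 -c-> 5

After reading 12 characters, D is in state 5.
(This kind of state-tracing is the core of the pumping-lemma construction: with 8 states, pigeonhole forces a repeat within the first 8 steps.)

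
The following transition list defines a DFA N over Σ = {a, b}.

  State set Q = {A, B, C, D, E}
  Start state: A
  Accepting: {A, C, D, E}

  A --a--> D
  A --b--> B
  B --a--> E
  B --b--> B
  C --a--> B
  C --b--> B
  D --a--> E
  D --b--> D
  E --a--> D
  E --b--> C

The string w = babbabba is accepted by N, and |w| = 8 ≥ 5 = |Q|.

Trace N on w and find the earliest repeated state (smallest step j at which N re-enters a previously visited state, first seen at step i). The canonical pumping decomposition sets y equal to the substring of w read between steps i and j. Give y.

abb

Run of N on w = b a b b a b b a:
  step 0: A  (start)
  step 1: B  (read b: A→B)
  step 2: E  (read a: B→E)
  step 3: C  (read b: E→C)
  step 4: B  (read b: C→B)   ← first repeat (B seen earlier)
  step 5: E  (read a: B→E)
  step 6: C  (read b: E→C)
  step 7: B  (read b: C→B)
  step 8: E  (read a: B→E)

So i = 1, j = 4, giving x = w[0:1] = b, y = w[1:4] = abb, z = w[4:8] = abba.
Check: |xy| = 4 ≤ 5 and |y| = 3 ≥ 1. Reading y takes N from B back to B, so every xyⁱz is accepted.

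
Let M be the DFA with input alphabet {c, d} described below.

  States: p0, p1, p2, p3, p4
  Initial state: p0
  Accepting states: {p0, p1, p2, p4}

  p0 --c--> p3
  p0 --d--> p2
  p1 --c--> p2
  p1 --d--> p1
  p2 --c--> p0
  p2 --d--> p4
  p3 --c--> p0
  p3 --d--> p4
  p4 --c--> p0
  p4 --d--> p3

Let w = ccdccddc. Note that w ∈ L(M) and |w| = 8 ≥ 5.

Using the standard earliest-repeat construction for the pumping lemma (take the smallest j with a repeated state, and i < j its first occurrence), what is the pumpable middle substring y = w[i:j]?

cc

Run of M on w = c c d c c d d c:
  step 0: p0  (start)
  step 1: p3  (read c: p0→p3)
  step 2: p0  (read c: p3→p0)   ← first repeat (p0 seen earlier)
  step 3: p2  (read d: p0→p2)
  step 4: p0  (read c: p2→p0)
  step 5: p3  (read c: p0→p3)
  step 6: p4  (read d: p3→p4)
  step 7: p3  (read d: p4→p3)
  step 8: p0  (read c: p3→p0)

So i = 0, j = 2, giving x = w[0:0] = ε, y = w[0:2] = cc, z = w[2:8] = dccddc.
Check: |xy| = 2 ≤ 5 and |y| = 2 ≥ 1. Reading y takes M from p0 back to p0, so every xyⁱz is accepted.
Pumping length from the standard proof: p = 5 (the number of states). The repeated state found above gives |xy| = j ≤ 5 and |y| = j − i ≥ 1.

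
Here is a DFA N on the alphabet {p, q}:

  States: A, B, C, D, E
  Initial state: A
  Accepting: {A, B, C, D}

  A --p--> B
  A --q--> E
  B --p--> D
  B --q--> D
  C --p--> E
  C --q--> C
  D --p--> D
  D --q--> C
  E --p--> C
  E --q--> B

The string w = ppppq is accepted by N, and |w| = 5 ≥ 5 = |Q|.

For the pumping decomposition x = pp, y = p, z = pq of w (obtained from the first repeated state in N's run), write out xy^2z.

pppppq

xy^2z = pp·p·p·pq = pppppq.
Reading y = p takes N from D back to D, so after x·y·y the machine is still in D, and z then leads to the accepting state C. Hence pppppq ∈ L(N).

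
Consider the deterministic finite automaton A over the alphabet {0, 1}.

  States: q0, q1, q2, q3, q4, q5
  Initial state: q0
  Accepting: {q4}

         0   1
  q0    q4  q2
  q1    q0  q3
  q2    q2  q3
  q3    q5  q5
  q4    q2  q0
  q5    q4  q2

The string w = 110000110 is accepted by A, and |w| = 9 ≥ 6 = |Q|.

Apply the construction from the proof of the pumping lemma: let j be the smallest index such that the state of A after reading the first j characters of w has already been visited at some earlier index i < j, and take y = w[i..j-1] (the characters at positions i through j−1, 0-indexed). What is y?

1000

State sequence: q0 -1-> q2 -1-> q3 -0-> q5 -0-> q4 -0-> q2 -0-> q2 -1-> q3 -1-> q5 -0-> q4
First repeat at step 5: q2 was already visited.

So i = 1, j = 5, giving x = w[0:1] = 1, y = w[1:5] = 1000, z = w[5:9] = 0110.
Check: |xy| = 5 ≤ 6 and |y| = 4 ≥ 1. Reading y takes A from q2 back to q2, so every xyⁱz is accepted.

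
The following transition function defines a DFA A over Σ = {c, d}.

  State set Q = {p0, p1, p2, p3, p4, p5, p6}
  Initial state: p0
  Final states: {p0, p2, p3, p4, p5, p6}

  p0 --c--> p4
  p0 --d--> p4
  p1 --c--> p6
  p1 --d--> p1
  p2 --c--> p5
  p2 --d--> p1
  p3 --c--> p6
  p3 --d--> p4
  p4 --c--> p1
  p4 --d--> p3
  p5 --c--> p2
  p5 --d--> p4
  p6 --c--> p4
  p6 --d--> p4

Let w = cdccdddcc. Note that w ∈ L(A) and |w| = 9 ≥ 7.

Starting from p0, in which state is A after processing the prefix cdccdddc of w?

Run of A on the first 8 characters of w = c d c c d d d c:
  step 0: p0  (start)
  step 1: p4  (read c: p0→p4)
  step 2: p3  (read d: p4→p3)
  step 3: p6  (read c: p3→p6)
  step 4: p4  (read c: p6→p4)
  step 5: p3  (read d: p4→p3)
  step 6: p4  (read d: p3→p4)
  step 7: p3  (read d: p4→p3)
  step 8: p6  (read c: p3→p6)

After reading 8 characters, A is in state p6.

p6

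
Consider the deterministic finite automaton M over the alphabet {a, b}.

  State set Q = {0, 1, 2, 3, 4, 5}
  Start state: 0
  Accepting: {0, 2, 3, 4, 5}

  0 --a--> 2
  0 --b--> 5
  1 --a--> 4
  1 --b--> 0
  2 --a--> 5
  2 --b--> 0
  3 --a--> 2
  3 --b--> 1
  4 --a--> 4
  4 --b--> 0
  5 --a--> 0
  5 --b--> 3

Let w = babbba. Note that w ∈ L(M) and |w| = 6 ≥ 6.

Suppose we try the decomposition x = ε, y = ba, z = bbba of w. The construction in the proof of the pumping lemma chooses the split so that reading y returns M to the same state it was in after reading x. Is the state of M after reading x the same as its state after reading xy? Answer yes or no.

Run of M on the first 2 characters of w = b a:
  step 0: 0  (start)
  step 1: 5  (read b: 0→5)
  step 2: 0  (read a: 5→0)

After x (step 0): 0. After xy (step 2): 0.
They match, so y = ba drives M around a cycle from 0 back to itself; pumping y any number of times keeps M in 0 before reading z, and xyⁱz ∈ L(M) for every i ≥ 0.

yes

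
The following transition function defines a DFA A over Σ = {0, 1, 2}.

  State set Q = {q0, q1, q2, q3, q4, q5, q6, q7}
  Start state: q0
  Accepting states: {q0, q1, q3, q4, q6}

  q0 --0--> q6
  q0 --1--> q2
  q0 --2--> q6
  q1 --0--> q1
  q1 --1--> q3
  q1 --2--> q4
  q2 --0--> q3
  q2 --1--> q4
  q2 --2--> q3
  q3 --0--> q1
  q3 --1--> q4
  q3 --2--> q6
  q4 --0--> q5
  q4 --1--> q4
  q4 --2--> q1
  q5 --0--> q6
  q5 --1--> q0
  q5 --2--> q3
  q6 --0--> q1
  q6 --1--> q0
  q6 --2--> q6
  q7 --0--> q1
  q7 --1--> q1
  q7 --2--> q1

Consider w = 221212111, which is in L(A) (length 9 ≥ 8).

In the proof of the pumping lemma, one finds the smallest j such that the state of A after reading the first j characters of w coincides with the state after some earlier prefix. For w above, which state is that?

q6

State sequence: q0 -2-> q6 -2-> q6 -1-> q0 -2-> q6 -1-> q0 -2-> q6 -1-> q0 -1-> q2 -1-> q4
First repeat at step 2: q6 was already visited.

The earliest repeat is at step j = 2: A is in q6, which it already visited at step i = 1.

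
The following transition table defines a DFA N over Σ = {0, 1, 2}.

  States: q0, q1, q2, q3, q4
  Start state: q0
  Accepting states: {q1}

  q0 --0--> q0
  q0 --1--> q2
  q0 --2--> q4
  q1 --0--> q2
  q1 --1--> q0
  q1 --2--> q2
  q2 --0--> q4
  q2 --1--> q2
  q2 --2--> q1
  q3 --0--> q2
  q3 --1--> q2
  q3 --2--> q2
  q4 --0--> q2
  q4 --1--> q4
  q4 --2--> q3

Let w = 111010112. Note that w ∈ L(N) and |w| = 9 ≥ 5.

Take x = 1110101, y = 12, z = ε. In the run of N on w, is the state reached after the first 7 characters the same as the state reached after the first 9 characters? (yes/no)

Run of N on the first 9 characters of w = 1 1 1 0 1 0 1 1 2:
  step 0: q0  (start)
  step 1: q2  (read 1: q0→q2)
  step 2: q2  (read 1: q2→q2)
  step 3: q2  (read 1: q2→q2)
  step 4: q4  (read 0: q2→q4)
  step 5: q4  (read 1: q4→q4)
  step 6: q2  (read 0: q4→q2)
  step 7: q2  (read 1: q2→q2)
  step 8: q2  (read 1: q2→q2)
  step 9: q1  (read 2: q2→q1)

After x (step 7): q2. After xy (step 9): q1.
They differ (q2 ≠ q1), so y is not a cycle from the state after x; this split is not the one the pumping-lemma construction produces, and pumping y need not keep the string in L(N).

no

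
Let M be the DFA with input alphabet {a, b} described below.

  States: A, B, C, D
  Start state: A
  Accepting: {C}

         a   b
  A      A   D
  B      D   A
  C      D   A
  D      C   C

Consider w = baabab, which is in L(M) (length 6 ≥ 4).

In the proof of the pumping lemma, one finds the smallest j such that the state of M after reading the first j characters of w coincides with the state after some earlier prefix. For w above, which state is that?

Run of M on w = b a a b a b:
  step 0: A  (start)
  step 1: D  (read b: A→D)
  step 2: C  (read a: D→C)
  step 3: D  (read a: C→D)   ← first repeat (D seen earlier)
  step 4: C  (read b: D→C)
  step 5: D  (read a: C→D)
  step 6: C  (read b: D→C)

The earliest repeat is at step j = 3: M is in D, which it already visited at step i = 1.

D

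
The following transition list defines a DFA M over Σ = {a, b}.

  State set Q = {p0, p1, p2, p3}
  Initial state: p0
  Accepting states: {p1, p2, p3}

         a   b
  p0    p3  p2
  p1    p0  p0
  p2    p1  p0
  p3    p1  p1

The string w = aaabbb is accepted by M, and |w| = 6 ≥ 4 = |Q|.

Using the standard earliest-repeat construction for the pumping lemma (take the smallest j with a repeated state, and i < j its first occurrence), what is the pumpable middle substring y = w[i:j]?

State sequence: p0 -a-> p3 -a-> p1 -a-> p0 -b-> p2 -b-> p0 -b-> p2
First repeat at step 3: p0 was already visited.

So i = 0, j = 3, giving x = w[0:0] = ε, y = w[0:3] = aaa, z = w[3:6] = bbb.
Check: |xy| = 3 ≤ 4 and |y| = 3 ≥ 1. Reading y takes M from p0 back to p0, so every xyⁱz is accepted.
The DFA has 4 states, so the proof of the pumping lemma guarantees a repeated state among the first 4+1 visited; the segment between the two visits is the pumpable y.

aaa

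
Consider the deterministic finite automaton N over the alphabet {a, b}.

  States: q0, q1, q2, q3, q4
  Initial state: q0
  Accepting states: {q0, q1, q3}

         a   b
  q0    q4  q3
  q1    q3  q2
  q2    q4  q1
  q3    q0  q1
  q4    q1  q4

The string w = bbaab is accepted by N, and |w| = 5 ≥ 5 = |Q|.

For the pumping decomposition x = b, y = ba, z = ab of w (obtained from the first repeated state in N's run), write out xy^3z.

bbababaab

xy^3z = b·ba·ba·ba·ab = bbababaab.
Reading y = ba takes N from q3 back to q3, so after x·y·y·y the machine is still in q3, and z then leads to the accepting state q3. Hence bbababaab ∈ L(N).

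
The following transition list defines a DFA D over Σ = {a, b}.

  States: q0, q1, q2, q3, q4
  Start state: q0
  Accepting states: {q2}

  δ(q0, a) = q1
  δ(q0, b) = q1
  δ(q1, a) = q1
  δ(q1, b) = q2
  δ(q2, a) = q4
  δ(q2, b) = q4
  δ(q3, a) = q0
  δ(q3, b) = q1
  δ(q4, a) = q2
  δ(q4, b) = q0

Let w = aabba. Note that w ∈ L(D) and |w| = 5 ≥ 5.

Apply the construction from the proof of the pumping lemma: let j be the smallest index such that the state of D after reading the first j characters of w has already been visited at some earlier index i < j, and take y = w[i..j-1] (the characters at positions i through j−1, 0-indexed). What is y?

Run of D on w = a a b b a:
  step 0: q0  (start)
  step 1: q1  (read a: q0→q1)
  step 2: q1  (read a: q1→q1)   ← first repeat (q1 seen earlier)
  step 3: q2  (read b: q1→q2)
  step 4: q4  (read b: q2→q4)
  step 5: q2  (read a: q4→q2)

So i = 1, j = 2, giving x = w[0:1] = a, y = w[1:2] = a, z = w[2:5] = bba.
Check: |xy| = 2 ≤ 5 and |y| = 1 ≥ 1. Reading y takes D from q1 back to q1, so every xyⁱz is accepted.
Pumping length from the standard proof: p = 5 (the number of states). The repeated state found above gives |xy| = j ≤ 5 and |y| = j − i ≥ 1.

a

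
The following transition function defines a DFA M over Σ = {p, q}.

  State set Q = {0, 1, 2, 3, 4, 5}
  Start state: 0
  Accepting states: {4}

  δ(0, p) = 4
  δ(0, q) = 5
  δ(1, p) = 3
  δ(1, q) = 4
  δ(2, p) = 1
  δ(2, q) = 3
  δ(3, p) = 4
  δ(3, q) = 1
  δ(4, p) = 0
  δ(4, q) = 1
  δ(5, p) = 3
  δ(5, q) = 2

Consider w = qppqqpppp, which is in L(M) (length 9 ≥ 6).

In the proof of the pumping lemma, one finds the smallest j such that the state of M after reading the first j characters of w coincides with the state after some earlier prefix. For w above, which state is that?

4

State sequence: 0 -q-> 5 -p-> 3 -p-> 4 -q-> 1 -q-> 4 -p-> 0 -p-> 4 -p-> 0 -p-> 4
First repeat at step 5: 4 was already visited.

The earliest repeat is at step j = 5: M is in 4, which it already visited at step i = 3.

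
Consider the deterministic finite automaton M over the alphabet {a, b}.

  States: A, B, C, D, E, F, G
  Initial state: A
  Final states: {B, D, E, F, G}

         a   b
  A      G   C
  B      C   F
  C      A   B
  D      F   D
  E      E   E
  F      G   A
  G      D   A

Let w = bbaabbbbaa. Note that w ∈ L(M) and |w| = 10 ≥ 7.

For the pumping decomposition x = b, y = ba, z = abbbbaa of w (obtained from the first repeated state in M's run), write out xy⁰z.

babbbbaa

xy⁰z = xz = b·abbbbaa = babbbbaa.
Reading y = ba takes M from C back to C, so after x the machine is still in C, and z then leads to the accepting state D. Hence babbbbaa ∈ L(M).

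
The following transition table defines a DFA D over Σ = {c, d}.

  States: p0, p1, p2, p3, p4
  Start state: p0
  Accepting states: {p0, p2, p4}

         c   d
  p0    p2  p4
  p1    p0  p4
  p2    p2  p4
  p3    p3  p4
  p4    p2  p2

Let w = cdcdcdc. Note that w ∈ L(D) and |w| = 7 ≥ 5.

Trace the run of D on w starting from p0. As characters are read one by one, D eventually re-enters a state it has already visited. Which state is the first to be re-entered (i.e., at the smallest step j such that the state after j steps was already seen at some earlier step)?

p2

Run of D on w = c d c d c d c:
  step 0: p0  (start)
  step 1: p2  (read c: p0→p2)
  step 2: p4  (read d: p2→p4)
  step 3: p2  (read c: p4→p2)   ← first repeat (p2 seen earlier)
  step 4: p4  (read d: p2→p4)
  step 5: p2  (read c: p4→p2)
  step 6: p4  (read d: p2→p4)
  step 7: p2  (read c: p4→p2)

The earliest repeat is at step j = 3: D is in p2, which it already visited at step i = 1.
The DFA has 5 states, so the proof of the pumping lemma guarantees a repeated state among the first 5+1 visited; the segment between the two visits is the pumpable y.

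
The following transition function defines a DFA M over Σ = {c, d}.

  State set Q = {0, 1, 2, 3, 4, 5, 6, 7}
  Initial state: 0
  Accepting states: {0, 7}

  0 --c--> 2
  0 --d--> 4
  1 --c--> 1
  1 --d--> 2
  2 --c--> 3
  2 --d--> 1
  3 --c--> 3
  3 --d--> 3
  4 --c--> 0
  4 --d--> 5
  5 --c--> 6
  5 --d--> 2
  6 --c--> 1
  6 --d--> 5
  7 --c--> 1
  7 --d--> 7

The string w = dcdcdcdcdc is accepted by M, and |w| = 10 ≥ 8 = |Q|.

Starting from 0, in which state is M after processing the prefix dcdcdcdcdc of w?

0

Run of M on the first 10 characters of w = d c d c d c d c d c:
  step 0: 0  (start)
  step 1: 4  (read d: 0→4)
  step 2: 0  (read c: 4→0)
  step 3: 4  (read d: 0→4)
  step 4: 0  (read c: 4→0)
  step 5: 4  (read d: 0→4)
  step 6: 0  (read c: 4→0)
  step 7: 4  (read d: 0→4)
  step 8: 0  (read c: 4→0)
  step 9: 4  (read d: 0→4)
  step 10: 0  (read c: 4→0)

After reading 10 characters, M is in state 0.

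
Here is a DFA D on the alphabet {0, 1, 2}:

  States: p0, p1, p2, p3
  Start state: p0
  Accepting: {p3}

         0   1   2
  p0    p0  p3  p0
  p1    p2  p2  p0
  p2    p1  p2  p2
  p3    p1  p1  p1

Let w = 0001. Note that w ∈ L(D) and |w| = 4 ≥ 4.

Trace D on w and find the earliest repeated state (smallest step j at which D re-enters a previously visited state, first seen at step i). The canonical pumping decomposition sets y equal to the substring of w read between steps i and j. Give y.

Run of D on w = 0 0 0 1:
  step 0: p0  (start)
  step 1: p0  (read 0: p0→p0)   ← first repeat (p0 seen earlier)
  step 2: p0  (read 0: p0→p0)
  step 3: p0  (read 0: p0→p0)
  step 4: p3  (read 1: p0→p3)

So i = 0, j = 1, giving x = w[0:0] = ε, y = w[0:1] = 0, z = w[1:4] = 001.
Check: |xy| = 1 ≤ 4 and |y| = 1 ≥ 1. Reading y takes D from p0 back to p0, so every xyⁱz is accepted.
Since D has 4 states, any run of length ≥ 4 visits 4+1 states, so by pigeonhole some state repeats within the first 4 steps — that repeat gives the pumpable loop.

0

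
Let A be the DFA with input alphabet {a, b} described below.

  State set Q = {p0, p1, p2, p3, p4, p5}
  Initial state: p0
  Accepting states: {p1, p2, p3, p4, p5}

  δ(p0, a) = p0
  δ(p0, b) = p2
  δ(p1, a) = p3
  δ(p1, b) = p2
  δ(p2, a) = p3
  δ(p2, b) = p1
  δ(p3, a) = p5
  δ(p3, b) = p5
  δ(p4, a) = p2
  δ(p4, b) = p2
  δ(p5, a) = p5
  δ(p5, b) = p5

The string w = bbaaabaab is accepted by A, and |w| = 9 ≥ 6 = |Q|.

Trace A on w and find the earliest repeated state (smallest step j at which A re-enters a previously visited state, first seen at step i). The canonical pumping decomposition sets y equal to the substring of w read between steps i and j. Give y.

Run of A on w = b b a a a b a a b:
  step 0: p0  (start)
  step 1: p2  (read b: p0→p2)
  step 2: p1  (read b: p2→p1)
  step 3: p3  (read a: p1→p3)
  step 4: p5  (read a: p3→p5)
  step 5: p5  (read a: p5→p5)   ← first repeat (p5 seen earlier)
  step 6: p5  (read b: p5→p5)
  step 7: p5  (read a: p5→p5)
  step 8: p5  (read a: p5→p5)
  step 9: p5  (read b: p5→p5)

So i = 4, j = 5, giving x = w[0:4] = bbaa, y = w[4:5] = a, z = w[5:9] = baab.
Check: |xy| = 5 ≤ 6 and |y| = 1 ≥ 1. Reading y takes A from p5 back to p5, so every xyⁱz is accepted.

a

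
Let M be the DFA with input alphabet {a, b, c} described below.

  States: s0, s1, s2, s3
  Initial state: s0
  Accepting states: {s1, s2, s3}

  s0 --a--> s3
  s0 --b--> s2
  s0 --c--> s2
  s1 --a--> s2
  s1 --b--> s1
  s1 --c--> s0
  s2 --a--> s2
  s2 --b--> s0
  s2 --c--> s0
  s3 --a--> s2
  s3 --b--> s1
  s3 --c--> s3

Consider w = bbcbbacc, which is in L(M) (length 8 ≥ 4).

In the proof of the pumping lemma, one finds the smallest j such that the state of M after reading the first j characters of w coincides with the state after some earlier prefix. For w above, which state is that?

s0

Run of M on w = b b c b b a c c:
  step 0: s0  (start)
  step 1: s2  (read b: s0→s2)
  step 2: s0  (read b: s2→s0)   ← first repeat (s0 seen earlier)
  step 3: s2  (read c: s0→s2)
  step 4: s0  (read b: s2→s0)
  step 5: s2  (read b: s0→s2)
  step 6: s2  (read a: s2→s2)
  step 7: s0  (read c: s2→s0)
  step 8: s2  (read c: s0→s2)

The earliest repeat is at step j = 2: M is in s0, which it already visited at step i = 0.
Pumping length from the standard proof: p = 4 (the number of states). The repeated state found above gives |xy| = j ≤ 4 and |y| = j − i ≥ 1.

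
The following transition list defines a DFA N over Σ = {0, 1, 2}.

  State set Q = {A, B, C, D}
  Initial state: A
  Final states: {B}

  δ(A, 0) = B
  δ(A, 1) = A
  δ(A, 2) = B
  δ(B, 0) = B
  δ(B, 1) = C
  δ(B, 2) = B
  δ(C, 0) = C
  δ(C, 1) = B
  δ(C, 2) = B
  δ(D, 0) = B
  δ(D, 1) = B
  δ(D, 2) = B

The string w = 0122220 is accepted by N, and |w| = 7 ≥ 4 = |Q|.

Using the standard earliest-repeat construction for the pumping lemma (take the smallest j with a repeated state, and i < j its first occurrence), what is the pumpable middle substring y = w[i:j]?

12

Run of N on w = 0 1 2 2 2 2 0:
  step 0: A  (start)
  step 1: B  (read 0: A→B)
  step 2: C  (read 1: B→C)
  step 3: B  (read 2: C→B)   ← first repeat (B seen earlier)
  step 4: B  (read 2: B→B)
  step 5: B  (read 2: B→B)
  step 6: B  (read 2: B→B)
  step 7: B  (read 0: B→B)

So i = 1, j = 3, giving x = w[0:1] = 0, y = w[1:3] = 12, z = w[3:7] = 2220.
Check: |xy| = 3 ≤ 4 and |y| = 2 ≥ 1. Reading y takes N from B back to B, so every xyⁱz is accepted.
Pumping length from the standard proof: p = 4 (the number of states). The repeated state found above gives |xy| = j ≤ 4 and |y| = j − i ≥ 1.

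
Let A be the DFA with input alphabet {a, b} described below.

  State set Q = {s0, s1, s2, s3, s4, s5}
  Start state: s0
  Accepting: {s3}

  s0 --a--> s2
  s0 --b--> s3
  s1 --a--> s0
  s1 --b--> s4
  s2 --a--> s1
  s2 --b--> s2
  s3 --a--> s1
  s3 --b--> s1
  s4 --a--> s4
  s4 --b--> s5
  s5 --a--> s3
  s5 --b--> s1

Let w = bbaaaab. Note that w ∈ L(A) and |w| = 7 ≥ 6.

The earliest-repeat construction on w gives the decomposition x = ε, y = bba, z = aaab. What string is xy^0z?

xy⁰z = xz = ε·aaab = aaab.
Reading y = bba takes A from s0 back to s0, so after x the machine is still in s0, and z then leads to the accepting state s3. Hence aaab ∈ L(A).

aaab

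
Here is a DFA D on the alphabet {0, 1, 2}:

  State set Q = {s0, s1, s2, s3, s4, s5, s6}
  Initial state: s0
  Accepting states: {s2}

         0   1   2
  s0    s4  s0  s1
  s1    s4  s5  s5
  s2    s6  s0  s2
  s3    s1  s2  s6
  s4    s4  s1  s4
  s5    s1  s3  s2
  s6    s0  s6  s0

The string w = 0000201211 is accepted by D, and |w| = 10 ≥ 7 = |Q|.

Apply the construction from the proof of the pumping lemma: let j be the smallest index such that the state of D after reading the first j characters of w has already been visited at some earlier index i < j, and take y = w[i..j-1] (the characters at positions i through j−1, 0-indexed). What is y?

0

State sequence: s0 -0-> s4 -0-> s4 -0-> s4 -0-> s4 -2-> s4 -0-> s4 -1-> s1 -2-> s5 -1-> s3 -1-> s2
First repeat at step 2: s4 was already visited.

So i = 1, j = 2, giving x = w[0:1] = 0, y = w[1:2] = 0, z = w[2:10] = 00201211.
Check: |xy| = 2 ≤ 7 and |y| = 1 ≥ 1. Reading y takes D from s4 back to s4, so every xyⁱz is accepted.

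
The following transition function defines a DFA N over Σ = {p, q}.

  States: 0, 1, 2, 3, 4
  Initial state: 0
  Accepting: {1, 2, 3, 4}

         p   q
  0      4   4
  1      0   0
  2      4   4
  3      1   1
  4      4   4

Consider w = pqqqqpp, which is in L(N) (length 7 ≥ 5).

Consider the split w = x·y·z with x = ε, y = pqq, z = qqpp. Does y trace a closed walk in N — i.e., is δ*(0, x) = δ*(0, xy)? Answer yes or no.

no

Run of N on the first 3 characters of w = p q q:
  step 0: 0  (start)
  step 1: 4  (read p: 0→4)
  step 2: 4  (read q: 4→4)
  step 3: 4  (read q: 4→4)

After x (step 0): 0. After xy (step 3): 4.
They differ (0 ≠ 4), so y is not a cycle from the state after x; this split is not the one the pumping-lemma construction produces, and pumping y need not keep the string in L(N).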